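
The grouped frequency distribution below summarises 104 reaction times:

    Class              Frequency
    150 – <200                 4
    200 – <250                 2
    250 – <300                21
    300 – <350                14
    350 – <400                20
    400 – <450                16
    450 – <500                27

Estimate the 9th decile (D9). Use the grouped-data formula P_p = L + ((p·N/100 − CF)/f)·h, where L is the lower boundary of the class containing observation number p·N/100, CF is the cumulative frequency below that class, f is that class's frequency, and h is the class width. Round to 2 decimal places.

N = 104; target position k = 90/100 · 104 = 93.6.
Cumulative frequencies: 4, 6, 27, 41, 61, 77, 104.
Observation 93.6 falls in the class 450 – <500.
L = 450, CF = 77, f = 27, h = 50.
P90 = 450 + ((93.6 − 77)/27)·50 = 450 + 30.7407 = 480.741.

480.74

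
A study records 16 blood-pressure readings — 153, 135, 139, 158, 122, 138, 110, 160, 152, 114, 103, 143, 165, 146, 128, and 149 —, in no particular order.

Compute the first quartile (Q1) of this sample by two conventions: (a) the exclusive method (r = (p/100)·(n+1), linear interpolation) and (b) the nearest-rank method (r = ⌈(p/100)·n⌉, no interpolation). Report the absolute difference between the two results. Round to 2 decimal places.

1.50

Sorted: 103, 110, 114, 122, 128, 135, 138, 139, 143, 146, 149, 152, 153, 158, 160, 165.
n = 16.
(a) r = 4.25; between ranks 4 (122) and 5 (128): 123.5.
(b) the nearest-rank method: rank 4 → 122.
|123.5 − 122| = 1.5.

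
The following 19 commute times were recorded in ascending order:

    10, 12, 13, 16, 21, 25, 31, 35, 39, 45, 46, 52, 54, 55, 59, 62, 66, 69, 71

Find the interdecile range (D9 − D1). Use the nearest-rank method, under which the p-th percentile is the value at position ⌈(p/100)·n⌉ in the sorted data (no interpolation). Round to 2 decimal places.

57.00

n = 19.
P10: rank ⌈10/100·19⌉ = 2 → 12.
P90: rank ⌈90/100·19⌉ = 18 → 69.
Difference: 69 − 12 = 57.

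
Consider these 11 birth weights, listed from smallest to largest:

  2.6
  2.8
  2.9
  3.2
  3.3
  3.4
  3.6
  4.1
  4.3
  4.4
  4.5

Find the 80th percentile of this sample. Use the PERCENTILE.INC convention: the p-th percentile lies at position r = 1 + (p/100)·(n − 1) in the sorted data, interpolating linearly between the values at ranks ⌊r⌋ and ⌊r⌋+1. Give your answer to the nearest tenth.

4.3

n = 11.
r = 1 + (80/100)·(11 − 1) = 1 + 8 = 9.
r is an integer, so P80 is the value at rank 9: 4.3.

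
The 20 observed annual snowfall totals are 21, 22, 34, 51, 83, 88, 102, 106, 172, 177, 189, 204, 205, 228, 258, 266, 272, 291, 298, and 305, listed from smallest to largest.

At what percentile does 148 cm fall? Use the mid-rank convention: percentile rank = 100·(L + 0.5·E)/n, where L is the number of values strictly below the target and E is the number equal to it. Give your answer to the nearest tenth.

40.0

Count below 148: L = 8; count equal: E = 0; n = 20.
Percentile rank = 100·(8 + 0.5·0)/20 = 100·8/20 = 40.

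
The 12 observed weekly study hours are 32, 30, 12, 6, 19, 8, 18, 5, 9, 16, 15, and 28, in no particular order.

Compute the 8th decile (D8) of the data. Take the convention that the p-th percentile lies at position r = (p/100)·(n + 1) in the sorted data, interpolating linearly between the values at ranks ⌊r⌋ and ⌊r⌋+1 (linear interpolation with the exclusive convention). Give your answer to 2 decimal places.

28.80

Sorted: 5, 6, 8, 9, 12, 15, 16, 18, 19, 28, 30, 32.
n = 12.
r = (80/100)·(12 + 1) = 10.4.
Rank 10 is 28 and rank 11 is 30.
Interpolate: 28 + 0.4·(30 − 28) = 28 + 0.4·2 = 28.8.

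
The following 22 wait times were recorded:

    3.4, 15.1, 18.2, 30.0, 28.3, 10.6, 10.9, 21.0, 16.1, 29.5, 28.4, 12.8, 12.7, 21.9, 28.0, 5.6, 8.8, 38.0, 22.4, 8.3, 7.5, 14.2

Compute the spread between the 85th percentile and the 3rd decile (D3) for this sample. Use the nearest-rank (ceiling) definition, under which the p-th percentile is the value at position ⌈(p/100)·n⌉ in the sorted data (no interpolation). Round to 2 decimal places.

17.50

Sorted: 3.4, 5.6, 7.5, 8.3, 8.8, 10.6, 10.9, 12.7, 12.8, 14.2, 15.1, 16.1, 18.2, 21.0, 21.9, 22.4, 28.0, 28.3, 28.4, 29.5, 30.0, 38.0.
n = 22.
P30: rank ⌈30/100·22⌉ = 7 → 10.9.
P85: rank ⌈85/100·22⌉ = 19 → 28.4.
Difference: 28.4 − 10.9 = 17.5.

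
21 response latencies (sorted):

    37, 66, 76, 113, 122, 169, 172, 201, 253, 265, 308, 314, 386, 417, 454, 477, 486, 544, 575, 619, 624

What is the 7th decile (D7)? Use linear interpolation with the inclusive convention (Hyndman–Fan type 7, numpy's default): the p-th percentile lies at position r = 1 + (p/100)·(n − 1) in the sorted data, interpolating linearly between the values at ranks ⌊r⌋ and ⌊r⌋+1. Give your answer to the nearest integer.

n = 21.
r = 1 + (70/100)·(21 − 1) = 1 + 14 = 15.
r is an integer, so P70 is the value at rank 15: 454.

454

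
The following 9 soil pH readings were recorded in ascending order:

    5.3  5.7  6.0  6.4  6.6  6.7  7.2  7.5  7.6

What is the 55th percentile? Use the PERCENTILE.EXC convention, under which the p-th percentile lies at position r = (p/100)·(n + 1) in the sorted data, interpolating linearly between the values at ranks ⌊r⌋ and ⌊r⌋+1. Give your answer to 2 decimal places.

6.65

n = 9.
r = (55/100)·(9 + 1) = 5.5.
Rank 5 is 6.6 and rank 6 is 6.7.
Interpolate: 6.6 + 0.5·(6.7 − 6.6) = 6.6 + 0.5·0.1 = 6.65.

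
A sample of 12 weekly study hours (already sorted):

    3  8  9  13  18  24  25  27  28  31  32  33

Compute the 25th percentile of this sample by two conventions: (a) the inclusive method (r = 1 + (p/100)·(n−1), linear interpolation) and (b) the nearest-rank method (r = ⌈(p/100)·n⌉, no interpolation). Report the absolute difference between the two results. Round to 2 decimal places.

3.00

n = 12.
(a) r = 3.75; between ranks 3 (9) and 4 (13): 12.
(b) the nearest-rank method: rank 3 → 9.
|12 − 9| = 3.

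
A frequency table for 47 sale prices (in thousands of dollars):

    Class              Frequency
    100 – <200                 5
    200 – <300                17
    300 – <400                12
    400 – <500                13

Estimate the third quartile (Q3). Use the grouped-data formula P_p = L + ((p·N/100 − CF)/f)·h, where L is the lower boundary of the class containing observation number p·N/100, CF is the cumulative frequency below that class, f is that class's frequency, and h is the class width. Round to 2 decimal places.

N = 47; target position k = 75/100 · 47 = 35.25.
Cumulative frequencies: 5, 22, 34, 47.
Observation 35.25 falls in the class 400 – <500.
L = 400, CF = 34, f = 13, h = 100.
P75 = 400 + ((35.25 − 34)/13)·100 = 400 + 9.61538 = 409.615.

409.62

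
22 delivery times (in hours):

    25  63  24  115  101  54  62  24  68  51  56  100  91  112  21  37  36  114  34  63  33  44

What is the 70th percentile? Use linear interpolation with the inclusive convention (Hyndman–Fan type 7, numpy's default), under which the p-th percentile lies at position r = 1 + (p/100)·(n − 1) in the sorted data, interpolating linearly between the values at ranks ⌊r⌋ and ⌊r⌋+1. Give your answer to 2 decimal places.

66.50

Sorted: 21, 24, 24, 25, 33, 34, 36, 37, 44, 51, 54, 56, 62, 63, 63, 68, 91, 100, 101, 112, 114, 115.
n = 22.
r = 1 + (70/100)·(22 − 1) = 1 + 14.7 = 15.7.
Rank 15 is 63 and rank 16 is 68.
Interpolate: 63 + 0.7·(68 − 63) = 63 + 0.7·5 = 66.5.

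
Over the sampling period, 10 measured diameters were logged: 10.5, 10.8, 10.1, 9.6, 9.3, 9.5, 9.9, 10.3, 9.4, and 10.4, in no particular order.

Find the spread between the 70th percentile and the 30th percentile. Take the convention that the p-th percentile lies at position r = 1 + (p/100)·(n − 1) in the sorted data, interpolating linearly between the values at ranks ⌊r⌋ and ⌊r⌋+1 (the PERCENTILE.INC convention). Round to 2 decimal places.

0.76

Sorted: 9.3, 9.4, 9.5, 9.6, 9.9, 10.1, 10.3, 10.4, 10.5, 10.8.
n = 10.
P30: r = 3.7; ranks 3–4 are 9.5, 9.6; interpolating gives 9.57.
P70: r = 7.3; ranks 7–8 are 10.3, 10.4; interpolating gives 10.33.
Difference: 10.33 − 9.57 = 0.76.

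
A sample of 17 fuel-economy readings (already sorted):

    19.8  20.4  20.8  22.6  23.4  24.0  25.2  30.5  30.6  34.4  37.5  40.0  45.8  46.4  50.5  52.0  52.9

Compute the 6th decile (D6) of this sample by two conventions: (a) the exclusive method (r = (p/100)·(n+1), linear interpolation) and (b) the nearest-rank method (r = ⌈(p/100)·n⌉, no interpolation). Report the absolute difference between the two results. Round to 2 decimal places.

0.62

n = 17.
(a) r = 10.8; between ranks 10 (34.4) and 11 (37.5): 36.88.
(b) the nearest-rank method: rank 11 → 37.5.
|36.88 − 37.5| = 0.62.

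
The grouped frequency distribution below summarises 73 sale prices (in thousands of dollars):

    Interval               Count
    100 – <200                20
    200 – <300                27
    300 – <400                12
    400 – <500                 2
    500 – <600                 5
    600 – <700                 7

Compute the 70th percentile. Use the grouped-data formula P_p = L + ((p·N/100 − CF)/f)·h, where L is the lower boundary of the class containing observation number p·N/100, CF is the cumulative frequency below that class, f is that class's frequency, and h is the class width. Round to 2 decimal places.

N = 73; target position k = 70/100 · 73 = 51.1.
Cumulative frequencies: 20, 47, 59, 61, 66, 73.
Observation 51.1 falls in the class 300 – <400.
L = 300, CF = 47, f = 12, h = 100.
P70 = 300 + ((51.1 − 47)/12)·100 = 300 + 34.1667 = 334.167.

334.17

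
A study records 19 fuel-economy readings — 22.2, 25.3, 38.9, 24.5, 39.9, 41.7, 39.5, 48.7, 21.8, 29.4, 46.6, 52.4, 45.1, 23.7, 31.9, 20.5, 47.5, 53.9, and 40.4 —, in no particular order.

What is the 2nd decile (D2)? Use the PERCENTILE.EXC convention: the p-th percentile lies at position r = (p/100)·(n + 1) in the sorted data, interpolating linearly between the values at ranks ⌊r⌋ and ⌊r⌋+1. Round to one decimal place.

Sorted: 20.5, 21.8, 22.2, 23.7, 24.5, 25.3, 29.4, 31.9, 38.9, 39.5, 39.9, 40.4, 41.7, 45.1, 46.6, 47.5, 48.7, 52.4, 53.9.
n = 19.
r = (20/100)·(19 + 1) = 4.
r is an integer, so P20 is the value at rank 4: 23.7.

23.7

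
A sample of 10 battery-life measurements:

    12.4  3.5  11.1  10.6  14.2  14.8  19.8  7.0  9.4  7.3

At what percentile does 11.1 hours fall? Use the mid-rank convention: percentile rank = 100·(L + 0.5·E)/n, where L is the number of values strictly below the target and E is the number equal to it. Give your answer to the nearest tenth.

55.0

Sorted: 3.5, 7.0, 7.3, 9.4, 10.6, 11.1, 12.4, 14.2, 14.8, 19.8.
Count below 11.1: L = 5; count equal: E = 1; n = 10.
Percentile rank = 100·(5 + 0.5·1)/10 = 100·5.5/10 = 55.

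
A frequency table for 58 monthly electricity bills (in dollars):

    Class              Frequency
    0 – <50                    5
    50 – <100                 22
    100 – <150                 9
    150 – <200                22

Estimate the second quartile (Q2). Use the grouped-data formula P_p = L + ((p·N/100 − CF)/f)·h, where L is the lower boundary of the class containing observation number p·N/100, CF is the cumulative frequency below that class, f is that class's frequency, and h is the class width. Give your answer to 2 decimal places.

N = 58; target position k = 50/100 · 58 = 29.
Cumulative frequencies: 5, 27, 36, 58.
Observation 29 falls in the class 100 – <150.
L = 100, CF = 27, f = 9, h = 50.
P50 = 100 + ((29 − 27)/9)·50 = 100 + 11.1111 = 111.111.

111.11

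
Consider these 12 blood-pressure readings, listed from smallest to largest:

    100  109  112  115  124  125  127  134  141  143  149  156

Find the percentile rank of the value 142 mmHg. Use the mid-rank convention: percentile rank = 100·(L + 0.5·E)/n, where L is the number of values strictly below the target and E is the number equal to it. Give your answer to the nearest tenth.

75.0

Count below 142: L = 9; count equal: E = 0; n = 12.
Percentile rank = 100·(9 + 0.5·0)/12 = 100·9/12 = 75.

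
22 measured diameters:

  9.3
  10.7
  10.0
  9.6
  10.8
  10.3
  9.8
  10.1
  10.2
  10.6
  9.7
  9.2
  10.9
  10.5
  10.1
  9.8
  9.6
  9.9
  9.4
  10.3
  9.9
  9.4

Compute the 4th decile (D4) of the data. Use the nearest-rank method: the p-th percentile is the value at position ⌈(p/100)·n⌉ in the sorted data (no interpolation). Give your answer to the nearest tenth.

9.8

Sorted: 9.2, 9.3, 9.4, 9.4, 9.6, 9.6, 9.7, 9.8, 9.8, 9.9, 9.9, 10.0, 10.1, 10.1, 10.2, 10.3, 10.3, 10.5, 10.6, 10.7, 10.8, 10.9.
n = 22.
Position = ⌈40/100 · 22⌉ = ⌈8.8⌉ = 9.
The value at rank 9 is 9.8.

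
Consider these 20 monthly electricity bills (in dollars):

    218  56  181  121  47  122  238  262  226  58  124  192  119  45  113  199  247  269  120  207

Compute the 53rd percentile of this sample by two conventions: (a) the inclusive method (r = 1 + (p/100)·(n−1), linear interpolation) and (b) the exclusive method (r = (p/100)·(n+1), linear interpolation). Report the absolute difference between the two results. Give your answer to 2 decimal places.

0.66

Sorted: 45, 47, 56, 58, 113, 119, 120, 121, 122, 124, 181, 192, 199, 207, 218, 226, 238, 247, 262, 269.
n = 20.
(a) r = 11.07; between ranks 11 (181) and 12 (192): 181.77.
(b) r = 11.13; between ranks 11 (181) and 12 (192): 182.43.
|181.77 − 182.43| = 0.66.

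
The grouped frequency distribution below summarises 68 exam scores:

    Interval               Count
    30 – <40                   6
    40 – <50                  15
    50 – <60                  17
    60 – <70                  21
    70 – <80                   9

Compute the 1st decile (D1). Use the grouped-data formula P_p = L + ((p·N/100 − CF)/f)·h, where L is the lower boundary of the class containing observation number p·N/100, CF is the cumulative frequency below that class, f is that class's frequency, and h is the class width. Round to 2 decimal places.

N = 68; target position k = 10/100 · 68 = 6.8.
Cumulative frequencies: 6, 21, 38, 59, 68.
Observation 6.8 falls in the class 40 – <50.
L = 40, CF = 6, f = 15, h = 10.
P10 = 40 + ((6.8 − 6)/15)·10 = 40 + 0.533333 = 40.5333.

40.53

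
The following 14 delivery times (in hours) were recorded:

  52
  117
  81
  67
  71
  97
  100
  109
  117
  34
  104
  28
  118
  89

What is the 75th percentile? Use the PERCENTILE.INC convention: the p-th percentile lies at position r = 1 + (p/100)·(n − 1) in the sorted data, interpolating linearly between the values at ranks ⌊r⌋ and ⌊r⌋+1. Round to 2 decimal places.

107.75

Sorted: 28, 34, 52, 67, 71, 81, 89, 97, 100, 104, 109, 117, 117, 118.
n = 14.
r = 1 + (75/100)·(14 − 1) = 1 + 9.75 = 10.75.
Rank 10 is 104 and rank 11 is 109.
Interpolate: 104 + 0.75·(109 − 104) = 104 + 0.75·5 = 107.75.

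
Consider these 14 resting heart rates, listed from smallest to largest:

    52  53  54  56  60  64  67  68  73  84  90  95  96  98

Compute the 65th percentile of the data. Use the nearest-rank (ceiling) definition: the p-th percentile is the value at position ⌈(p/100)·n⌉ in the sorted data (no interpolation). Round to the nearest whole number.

n = 14.
Position = ⌈65/100 · 14⌉ = ⌈9.1⌉ = 10.
The value at rank 10 is 84.

84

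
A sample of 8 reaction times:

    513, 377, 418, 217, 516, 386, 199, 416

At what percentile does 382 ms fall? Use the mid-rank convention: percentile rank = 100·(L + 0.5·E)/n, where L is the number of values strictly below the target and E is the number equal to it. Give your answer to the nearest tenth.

37.5

Sorted: 199, 217, 377, 386, 416, 418, 513, 516.
Count below 382: L = 3; count equal: E = 0; n = 8.
Percentile rank = 100·(3 + 0.5·0)/8 = 100·3/8 = 37.5.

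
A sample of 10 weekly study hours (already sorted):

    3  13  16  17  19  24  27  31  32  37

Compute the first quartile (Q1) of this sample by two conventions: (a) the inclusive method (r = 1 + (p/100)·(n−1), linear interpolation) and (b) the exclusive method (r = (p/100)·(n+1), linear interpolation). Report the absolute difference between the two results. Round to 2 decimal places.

1.00

n = 10.
(a) r = 3.25; between ranks 3 (16) and 4 (17): 16.25.
(b) r = 2.75; between ranks 2 (13) and 3 (16): 15.25.
|16.25 − 15.25| = 1.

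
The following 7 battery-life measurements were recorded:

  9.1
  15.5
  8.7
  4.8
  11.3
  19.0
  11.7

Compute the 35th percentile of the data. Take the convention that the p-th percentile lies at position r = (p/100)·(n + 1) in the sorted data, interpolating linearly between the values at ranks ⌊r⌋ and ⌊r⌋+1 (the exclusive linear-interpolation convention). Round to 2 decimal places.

9.02

Sorted: 4.8, 8.7, 9.1, 11.3, 11.7, 15.5, 19.0.
n = 7.
r = (35/100)·(7 + 1) = 2.8.
Rank 2 is 8.7 and rank 3 is 9.1.
Interpolate: 8.7 + 0.8·(9.1 − 8.7) = 8.7 + 0.8·0.4 = 9.02.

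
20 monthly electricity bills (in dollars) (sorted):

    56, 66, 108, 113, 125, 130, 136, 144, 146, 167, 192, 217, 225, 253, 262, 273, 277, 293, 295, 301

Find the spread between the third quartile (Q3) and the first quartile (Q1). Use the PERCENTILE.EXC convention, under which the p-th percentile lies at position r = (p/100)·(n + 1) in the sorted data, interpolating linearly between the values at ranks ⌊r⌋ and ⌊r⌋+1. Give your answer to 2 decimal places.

n = 20.
P25: r = 5.25; ranks 5–6 are 125, 130; interpolating gives 126.25.
P75: r = 15.75; ranks 15–16 are 262, 273; interpolating gives 270.25.
Difference: 270.25 − 126.25 = 144.

144.00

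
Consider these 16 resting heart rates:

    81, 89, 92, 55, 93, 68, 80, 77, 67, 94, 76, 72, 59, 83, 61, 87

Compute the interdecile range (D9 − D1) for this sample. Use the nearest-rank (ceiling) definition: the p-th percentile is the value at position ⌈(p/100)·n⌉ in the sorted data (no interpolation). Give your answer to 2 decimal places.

Sorted: 55, 59, 61, 67, 68, 72, 76, 77, 80, 81, 83, 87, 89, 92, 93, 94.
n = 16.
P10: rank ⌈10/100·16⌉ = 2 → 59.
P90: rank ⌈90/100·16⌉ = 15 → 93.
Difference: 93 − 59 = 34.

34.00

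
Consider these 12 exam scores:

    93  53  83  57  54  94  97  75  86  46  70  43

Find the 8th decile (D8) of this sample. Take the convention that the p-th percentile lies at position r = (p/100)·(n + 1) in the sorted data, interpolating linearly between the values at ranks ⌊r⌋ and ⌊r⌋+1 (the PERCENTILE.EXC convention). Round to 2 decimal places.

93.40

Sorted: 43, 46, 53, 54, 57, 70, 75, 83, 86, 93, 94, 97.
n = 12.
r = (80/100)·(12 + 1) = 10.4.
Rank 10 is 93 and rank 11 is 94.
Interpolate: 93 + 0.4·(94 − 93) = 93 + 0.4·1 = 93.4.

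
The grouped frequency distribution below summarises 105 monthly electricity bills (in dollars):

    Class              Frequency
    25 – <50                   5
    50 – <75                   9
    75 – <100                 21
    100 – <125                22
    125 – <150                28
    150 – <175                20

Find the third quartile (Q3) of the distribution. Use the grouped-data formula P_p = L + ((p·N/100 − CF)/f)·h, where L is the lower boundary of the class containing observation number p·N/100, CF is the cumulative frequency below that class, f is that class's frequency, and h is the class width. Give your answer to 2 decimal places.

N = 105; target position k = 75/100 · 105 = 78.75.
Cumulative frequencies: 5, 14, 35, 57, 85, 105.
Observation 78.75 falls in the class 125 – <150.
L = 125, CF = 57, f = 28, h = 25.
P75 = 125 + ((78.75 − 57)/28)·25 = 125 + 19.4196 = 144.42.

144.42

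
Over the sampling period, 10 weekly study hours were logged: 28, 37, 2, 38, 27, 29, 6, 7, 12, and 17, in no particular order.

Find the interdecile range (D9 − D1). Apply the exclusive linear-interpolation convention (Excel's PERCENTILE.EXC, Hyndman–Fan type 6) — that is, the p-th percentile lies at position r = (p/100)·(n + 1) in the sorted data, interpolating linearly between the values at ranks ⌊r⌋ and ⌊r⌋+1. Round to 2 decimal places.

Sorted: 2, 6, 7, 12, 17, 27, 28, 29, 37, 38.
n = 10.
P10: r = 1.1; ranks 1–2 are 2, 6; interpolating gives 2.4.
P90: r = 9.9; ranks 9–10 are 37, 38; interpolating gives 37.9.
Difference: 37.9 − 2.4 = 35.5.

35.50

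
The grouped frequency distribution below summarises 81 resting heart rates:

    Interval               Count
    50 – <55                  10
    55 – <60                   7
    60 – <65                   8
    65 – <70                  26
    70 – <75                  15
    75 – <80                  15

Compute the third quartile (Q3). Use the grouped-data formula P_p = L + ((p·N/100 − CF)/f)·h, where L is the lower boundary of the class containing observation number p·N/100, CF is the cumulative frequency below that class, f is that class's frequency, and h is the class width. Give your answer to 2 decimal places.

73.25

N = 81; target position k = 75/100 · 81 = 60.75.
Cumulative frequencies: 10, 17, 25, 51, 66, 81.
Observation 60.75 falls in the class 70 – <75.
L = 70, CF = 51, f = 15, h = 5.
P75 = 70 + ((60.75 − 51)/15)·5 = 70 + 3.25 = 73.25.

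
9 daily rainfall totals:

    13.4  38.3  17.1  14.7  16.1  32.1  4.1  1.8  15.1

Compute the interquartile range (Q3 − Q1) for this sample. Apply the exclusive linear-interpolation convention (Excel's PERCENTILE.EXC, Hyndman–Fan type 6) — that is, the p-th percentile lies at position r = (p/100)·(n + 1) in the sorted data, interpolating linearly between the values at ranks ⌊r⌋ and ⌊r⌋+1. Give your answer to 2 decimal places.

15.85

Sorted: 1.8, 4.1, 13.4, 14.7, 15.1, 16.1, 17.1, 32.1, 38.3.
n = 9.
P25: r = 2.5; ranks 2–3 are 4.1, 13.4; interpolating gives 8.75.
P75: r = 7.5; ranks 7–8 are 17.1, 32.1; interpolating gives 24.6.
Difference: 24.6 − 8.75 = 15.85.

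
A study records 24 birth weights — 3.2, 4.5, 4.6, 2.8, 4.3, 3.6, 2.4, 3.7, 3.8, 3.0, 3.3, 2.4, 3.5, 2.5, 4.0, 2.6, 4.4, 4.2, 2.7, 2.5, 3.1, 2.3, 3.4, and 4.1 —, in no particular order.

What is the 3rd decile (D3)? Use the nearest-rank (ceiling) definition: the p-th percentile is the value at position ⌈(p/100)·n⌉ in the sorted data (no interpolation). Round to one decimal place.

Sorted: 2.3, 2.4, 2.4, 2.5, 2.5, 2.6, 2.7, 2.8, 3.0, 3.1, 3.2, 3.3, 3.4, 3.5, 3.6, 3.7, 3.8, 4.0, 4.1, 4.2, 4.3, 4.4, 4.5, 4.6.
n = 24.
Position = ⌈30/100 · 24⌉ = ⌈7.2⌉ = 8.
The value at rank 8 is 2.8.

2.8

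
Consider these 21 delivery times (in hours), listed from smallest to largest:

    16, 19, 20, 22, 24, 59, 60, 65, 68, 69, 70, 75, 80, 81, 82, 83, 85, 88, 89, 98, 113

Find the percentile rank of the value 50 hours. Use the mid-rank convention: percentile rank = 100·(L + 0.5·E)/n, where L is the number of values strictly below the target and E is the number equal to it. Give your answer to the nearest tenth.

Count below 50: L = 5; count equal: E = 0; n = 21.
Percentile rank = 100·(5 + 0.5·0)/21 = 100·5/21 = 23.81.

23.8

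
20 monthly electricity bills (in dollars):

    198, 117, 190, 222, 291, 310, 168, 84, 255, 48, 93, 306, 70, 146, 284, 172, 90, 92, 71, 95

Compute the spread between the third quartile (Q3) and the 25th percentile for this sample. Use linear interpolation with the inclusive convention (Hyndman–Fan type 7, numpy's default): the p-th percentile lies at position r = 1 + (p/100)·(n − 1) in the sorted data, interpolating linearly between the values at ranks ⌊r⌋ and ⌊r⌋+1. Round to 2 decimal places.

138.75

Sorted: 48, 70, 71, 84, 90, 92, 93, 95, 117, 146, 168, 172, 190, 198, 222, 255, 284, 291, 306, 310.
n = 20.
P25: r = 5.75; ranks 5–6 are 90, 92; interpolating gives 91.5.
P75: r = 15.25; ranks 15–16 are 222, 255; interpolating gives 230.25.
Difference: 230.25 − 91.5 = 138.75.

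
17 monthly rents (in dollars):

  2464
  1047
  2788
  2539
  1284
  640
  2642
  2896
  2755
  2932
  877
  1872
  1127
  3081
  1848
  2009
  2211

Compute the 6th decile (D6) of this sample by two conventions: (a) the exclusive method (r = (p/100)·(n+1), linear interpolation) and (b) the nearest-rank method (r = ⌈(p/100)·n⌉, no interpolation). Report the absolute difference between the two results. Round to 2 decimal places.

15.00

Sorted: 640, 877, 1047, 1127, 1284, 1848, 1872, 2009, 2211, 2464, 2539, 2642, 2755, 2788, 2896, 2932, 3081.
n = 17.
(a) r = 10.8; between ranks 10 (2464) and 11 (2539): 2524.
(b) the nearest-rank method: rank 11 → 2539.
|2524 − 2539| = 15.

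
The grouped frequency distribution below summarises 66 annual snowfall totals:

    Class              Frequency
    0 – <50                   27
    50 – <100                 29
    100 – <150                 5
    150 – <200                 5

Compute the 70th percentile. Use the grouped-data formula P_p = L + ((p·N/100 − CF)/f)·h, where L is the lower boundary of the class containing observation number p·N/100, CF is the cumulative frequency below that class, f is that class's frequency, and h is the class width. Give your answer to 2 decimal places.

83.10

N = 66; target position k = 70/100 · 66 = 46.2.
Cumulative frequencies: 27, 56, 61, 66.
Observation 46.2 falls in the class 50 – <100.
L = 50, CF = 27, f = 29, h = 50.
P70 = 50 + ((46.2 − 27)/29)·50 = 50 + 33.1034 = 83.1034.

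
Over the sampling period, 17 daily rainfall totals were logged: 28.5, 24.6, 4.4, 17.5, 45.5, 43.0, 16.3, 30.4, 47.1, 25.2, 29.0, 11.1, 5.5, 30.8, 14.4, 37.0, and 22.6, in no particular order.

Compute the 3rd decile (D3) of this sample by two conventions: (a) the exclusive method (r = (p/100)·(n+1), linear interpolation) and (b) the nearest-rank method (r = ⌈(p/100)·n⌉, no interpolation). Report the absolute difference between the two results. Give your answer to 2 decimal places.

Sorted: 4.4, 5.5, 11.1, 14.4, 16.3, 17.5, 22.6, 24.6, 25.2, 28.5, 29.0, 30.4, 30.8, 37.0, 43.0, 45.5, 47.1.
n = 17.
(a) r = 5.4; between ranks 5 (16.3) and 6 (17.5): 16.78.
(b) the nearest-rank method: rank 6 → 17.5.
|16.78 − 17.5| = 0.72.

0.72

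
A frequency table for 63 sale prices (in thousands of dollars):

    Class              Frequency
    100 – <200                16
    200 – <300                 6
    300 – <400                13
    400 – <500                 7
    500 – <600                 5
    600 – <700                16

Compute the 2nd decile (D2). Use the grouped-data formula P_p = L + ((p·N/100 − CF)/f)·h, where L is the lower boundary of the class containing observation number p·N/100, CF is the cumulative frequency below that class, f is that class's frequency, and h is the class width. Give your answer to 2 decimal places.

N = 63; target position k = 20/100 · 63 = 12.6.
Cumulative frequencies: 16, 22, 35, 42, 47, 63.
Observation 12.6 falls in the class 100 – <200.
L = 100, CF = 0, f = 16, h = 100.
P20 = 100 + ((12.6 − 0)/16)·100 = 100 + 78.75 = 178.75.

178.75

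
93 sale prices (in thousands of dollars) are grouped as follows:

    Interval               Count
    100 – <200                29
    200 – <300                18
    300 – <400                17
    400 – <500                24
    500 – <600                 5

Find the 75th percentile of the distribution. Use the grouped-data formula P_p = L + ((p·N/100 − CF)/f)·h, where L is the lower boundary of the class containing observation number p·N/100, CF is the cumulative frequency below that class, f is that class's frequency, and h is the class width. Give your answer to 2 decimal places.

423.96

N = 93; target position k = 75/100 · 93 = 69.75.
Cumulative frequencies: 29, 47, 64, 88, 93.
Observation 69.75 falls in the class 400 – <500.
L = 400, CF = 64, f = 24, h = 100.
P75 = 400 + ((69.75 − 64)/24)·100 = 400 + 23.9583 = 423.958.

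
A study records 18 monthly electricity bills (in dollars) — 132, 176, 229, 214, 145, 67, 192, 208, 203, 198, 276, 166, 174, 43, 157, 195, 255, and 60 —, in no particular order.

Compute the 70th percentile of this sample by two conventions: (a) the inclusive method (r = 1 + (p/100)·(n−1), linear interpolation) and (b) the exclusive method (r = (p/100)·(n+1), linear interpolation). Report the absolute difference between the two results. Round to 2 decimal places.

Sorted: 43, 60, 67, 132, 145, 157, 166, 174, 176, 192, 195, 198, 203, 208, 214, 229, 255, 276.
n = 18.
(a) r = 12.9; between ranks 12 (198) and 13 (203): 202.5.
(b) r = 13.3; between ranks 13 (203) and 14 (208): 204.5.
|202.5 − 204.5| = 2.

2.00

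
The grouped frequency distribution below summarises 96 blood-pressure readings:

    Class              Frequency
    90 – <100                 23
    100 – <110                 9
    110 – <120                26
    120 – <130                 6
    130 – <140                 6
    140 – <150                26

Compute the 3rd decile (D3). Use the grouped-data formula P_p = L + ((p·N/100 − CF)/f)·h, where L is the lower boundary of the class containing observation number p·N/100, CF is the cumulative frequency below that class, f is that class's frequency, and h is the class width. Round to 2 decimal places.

106.44

N = 96; target position k = 30/100 · 96 = 28.8.
Cumulative frequencies: 23, 32, 58, 64, 70, 96.
Observation 28.8 falls in the class 100 – <110.
L = 100, CF = 23, f = 9, h = 10.
P30 = 100 + ((28.8 − 23)/9)·10 = 100 + 6.44444 = 106.444.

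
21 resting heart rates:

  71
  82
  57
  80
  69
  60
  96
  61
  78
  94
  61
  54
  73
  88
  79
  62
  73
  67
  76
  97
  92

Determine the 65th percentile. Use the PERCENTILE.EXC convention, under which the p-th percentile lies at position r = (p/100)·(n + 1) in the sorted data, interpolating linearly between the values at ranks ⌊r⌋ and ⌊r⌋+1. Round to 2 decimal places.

Sorted: 54, 57, 60, 61, 61, 62, 67, 69, 71, 73, 73, 76, 78, 79, 80, 82, 88, 92, 94, 96, 97.
n = 21.
r = (65/100)·(21 + 1) = 14.3.
Rank 14 is 79 and rank 15 is 80.
Interpolate: 79 + 0.3·(80 − 79) = 79 + 0.3·1 = 79.3.

79.30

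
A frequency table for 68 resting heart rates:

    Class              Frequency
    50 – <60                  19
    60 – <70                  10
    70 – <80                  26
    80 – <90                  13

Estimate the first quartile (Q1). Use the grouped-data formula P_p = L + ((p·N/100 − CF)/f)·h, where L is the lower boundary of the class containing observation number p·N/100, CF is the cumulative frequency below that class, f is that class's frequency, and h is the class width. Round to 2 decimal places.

N = 68; target position k = 25/100 · 68 = 17.
Cumulative frequencies: 19, 29, 55, 68.
Observation 17 falls in the class 50 – <60.
L = 50, CF = 0, f = 19, h = 10.
P25 = 50 + ((17 − 0)/19)·10 = 50 + 8.94737 = 58.9474.

58.95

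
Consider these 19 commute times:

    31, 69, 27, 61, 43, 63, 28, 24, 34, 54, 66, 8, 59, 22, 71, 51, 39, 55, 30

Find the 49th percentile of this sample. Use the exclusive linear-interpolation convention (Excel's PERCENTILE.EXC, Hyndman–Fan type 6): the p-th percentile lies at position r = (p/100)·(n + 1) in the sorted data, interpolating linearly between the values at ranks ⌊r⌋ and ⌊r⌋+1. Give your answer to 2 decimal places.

Sorted: 8, 22, 24, 27, 28, 30, 31, 34, 39, 43, 51, 54, 55, 59, 61, 63, 66, 69, 71.
n = 19.
r = (49/100)·(19 + 1) = 9.8.
Rank 9 is 39 and rank 10 is 43.
Interpolate: 39 + 0.8·(43 − 39) = 39 + 0.8·4 = 42.2.

42.20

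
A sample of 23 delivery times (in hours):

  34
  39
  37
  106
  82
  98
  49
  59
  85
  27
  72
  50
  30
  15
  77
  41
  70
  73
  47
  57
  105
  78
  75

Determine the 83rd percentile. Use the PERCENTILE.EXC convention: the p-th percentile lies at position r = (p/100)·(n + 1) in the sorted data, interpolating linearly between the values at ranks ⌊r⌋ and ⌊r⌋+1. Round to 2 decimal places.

Sorted: 15, 27, 30, 34, 37, 39, 41, 47, 49, 50, 57, 59, 70, 72, 73, 75, 77, 78, 82, 85, 98, 105, 106.
n = 23.
r = (83/100)·(23 + 1) = 19.92.
Rank 19 is 82 and rank 20 is 85.
Interpolate: 82 + 0.92·(85 − 82) = 82 + 0.92·3 = 84.76.

84.76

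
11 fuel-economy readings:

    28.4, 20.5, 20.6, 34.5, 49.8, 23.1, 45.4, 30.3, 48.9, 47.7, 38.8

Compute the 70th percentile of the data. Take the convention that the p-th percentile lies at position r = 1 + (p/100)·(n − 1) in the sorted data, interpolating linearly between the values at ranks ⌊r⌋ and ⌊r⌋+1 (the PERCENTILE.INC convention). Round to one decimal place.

45.4

Sorted: 20.5, 20.6, 23.1, 28.4, 30.3, 34.5, 38.8, 45.4, 47.7, 48.9, 49.8.
n = 11.
r = 1 + (70/100)·(11 − 1) = 1 + 7 = 8.
r is an integer, so P70 is the value at rank 8: 45.4.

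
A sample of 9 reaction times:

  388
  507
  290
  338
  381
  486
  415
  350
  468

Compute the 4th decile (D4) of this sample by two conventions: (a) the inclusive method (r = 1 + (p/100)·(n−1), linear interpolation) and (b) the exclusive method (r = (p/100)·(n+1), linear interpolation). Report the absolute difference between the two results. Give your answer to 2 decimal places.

1.40

Sorted: 290, 338, 350, 381, 388, 415, 468, 486, 507.
n = 9.
(a) r = 4.2; between ranks 4 (381) and 5 (388): 382.4.
(b) r = 4 → value at rank 4 = 381.
|382.4 − 381| = 1.4.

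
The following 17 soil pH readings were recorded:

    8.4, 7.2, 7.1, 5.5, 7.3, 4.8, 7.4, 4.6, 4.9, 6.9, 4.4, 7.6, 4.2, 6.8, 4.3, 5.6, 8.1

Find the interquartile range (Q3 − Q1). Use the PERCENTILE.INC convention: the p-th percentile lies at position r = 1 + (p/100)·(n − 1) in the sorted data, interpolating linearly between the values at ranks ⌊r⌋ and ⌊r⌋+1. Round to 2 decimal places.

2.50

Sorted: 4.2, 4.3, 4.4, 4.6, 4.8, 4.9, 5.5, 5.6, 6.8, 6.9, 7.1, 7.2, 7.3, 7.4, 7.6, 8.1, 8.4.
n = 17.
P25: r = 5 (integer) → 4.8.
P75: r = 13 (integer) → 7.3.
Difference: 7.3 − 4.8 = 2.5.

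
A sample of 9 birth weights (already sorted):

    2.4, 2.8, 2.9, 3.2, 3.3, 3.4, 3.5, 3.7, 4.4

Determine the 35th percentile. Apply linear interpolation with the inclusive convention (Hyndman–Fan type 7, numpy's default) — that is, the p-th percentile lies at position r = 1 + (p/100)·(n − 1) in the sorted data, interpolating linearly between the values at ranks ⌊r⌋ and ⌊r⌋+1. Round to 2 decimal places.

3.14

n = 9.
r = 1 + (35/100)·(9 − 1) = 1 + 2.8 = 3.8.
Rank 3 is 2.9 and rank 4 is 3.2.
Interpolate: 2.9 + 0.8·(3.2 − 2.9) = 2.9 + 0.8·0.3 = 3.14.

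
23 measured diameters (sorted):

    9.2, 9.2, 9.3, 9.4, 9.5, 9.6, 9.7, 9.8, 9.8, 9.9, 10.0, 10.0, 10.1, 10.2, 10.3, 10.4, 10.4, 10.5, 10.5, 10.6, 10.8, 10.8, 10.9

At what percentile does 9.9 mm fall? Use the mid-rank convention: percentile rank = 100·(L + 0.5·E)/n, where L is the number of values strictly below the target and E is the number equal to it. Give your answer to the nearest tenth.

Count below 9.9: L = 9; count equal: E = 1; n = 23.
Percentile rank = 100·(9 + 0.5·1)/23 = 100·9.5/23 = 41.3.

41.3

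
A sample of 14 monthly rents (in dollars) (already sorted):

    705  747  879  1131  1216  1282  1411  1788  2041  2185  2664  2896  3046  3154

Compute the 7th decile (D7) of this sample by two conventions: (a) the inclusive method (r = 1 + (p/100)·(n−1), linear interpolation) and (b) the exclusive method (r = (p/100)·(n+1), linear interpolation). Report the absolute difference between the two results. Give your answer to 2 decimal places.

191.60

n = 14.
(a) r = 10.1; between ranks 10 (2185) and 11 (2664): 2232.9.
(b) r = 10.5; between ranks 10 (2185) and 11 (2664): 2424.5.
|2232.9 − 2424.5| = 191.6.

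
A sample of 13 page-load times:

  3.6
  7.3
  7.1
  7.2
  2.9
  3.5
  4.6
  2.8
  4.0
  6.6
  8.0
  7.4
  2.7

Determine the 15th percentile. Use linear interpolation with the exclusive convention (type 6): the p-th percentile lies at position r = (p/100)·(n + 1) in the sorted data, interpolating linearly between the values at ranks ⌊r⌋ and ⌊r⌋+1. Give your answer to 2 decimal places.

Sorted: 2.7, 2.8, 2.9, 3.5, 3.6, 4.0, 4.6, 6.6, 7.1, 7.2, 7.3, 7.4, 8.0.
n = 13.
r = (15/100)·(13 + 1) = 2.1.
Rank 2 is 2.8 and rank 3 is 2.9.
Interpolate: 2.8 + 0.1·(2.9 − 2.8) = 2.8 + 0.1·0.1 = 2.81.

2.81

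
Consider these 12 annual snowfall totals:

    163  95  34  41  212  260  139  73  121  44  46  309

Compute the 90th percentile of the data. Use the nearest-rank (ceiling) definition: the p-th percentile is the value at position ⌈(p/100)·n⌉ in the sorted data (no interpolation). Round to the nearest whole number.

260

Sorted: 34, 41, 44, 46, 73, 95, 121, 139, 163, 212, 260, 309.
n = 12.
Position = ⌈90/100 · 12⌉ = ⌈10.8⌉ = 11.
The value at rank 11 is 260.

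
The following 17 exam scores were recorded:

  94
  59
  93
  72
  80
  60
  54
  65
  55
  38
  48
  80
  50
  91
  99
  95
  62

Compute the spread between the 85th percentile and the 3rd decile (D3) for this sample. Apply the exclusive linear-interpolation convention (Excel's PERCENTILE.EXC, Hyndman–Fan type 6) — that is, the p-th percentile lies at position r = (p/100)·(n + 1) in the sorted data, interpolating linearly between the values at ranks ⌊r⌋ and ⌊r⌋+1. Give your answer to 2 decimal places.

Sorted: 38, 48, 50, 54, 55, 59, 60, 62, 65, 72, 80, 80, 91, 93, 94, 95, 99.
n = 17.
P30: r = 5.4; ranks 5–6 are 55, 59; interpolating gives 56.6.
P85: r = 15.3; ranks 15–16 are 94, 95; interpolating gives 94.3.
Difference: 94.3 − 56.6 = 37.7.

37.70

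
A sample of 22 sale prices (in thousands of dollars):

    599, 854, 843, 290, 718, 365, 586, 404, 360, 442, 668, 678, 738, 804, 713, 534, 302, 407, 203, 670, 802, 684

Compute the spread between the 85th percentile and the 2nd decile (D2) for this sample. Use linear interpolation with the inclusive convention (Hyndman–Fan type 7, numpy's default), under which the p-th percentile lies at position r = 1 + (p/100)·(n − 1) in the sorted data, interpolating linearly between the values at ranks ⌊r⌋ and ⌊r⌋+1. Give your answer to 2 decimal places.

Sorted: 203, 290, 302, 360, 365, 404, 407, 442, 534, 586, 599, 668, 670, 678, 684, 713, 718, 738, 802, 804, 843, 854.
n = 22.
P20: r = 5.2; ranks 5–6 are 365, 404; interpolating gives 372.8.
P85: r = 18.85; ranks 18–19 are 738, 802; interpolating gives 792.4.
Difference: 792.4 − 372.8 = 419.6.

419.60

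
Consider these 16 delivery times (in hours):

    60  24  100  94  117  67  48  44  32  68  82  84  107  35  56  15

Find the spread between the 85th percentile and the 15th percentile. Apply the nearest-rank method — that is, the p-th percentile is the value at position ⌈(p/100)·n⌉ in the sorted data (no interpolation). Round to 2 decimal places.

Sorted: 15, 24, 32, 35, 44, 48, 56, 60, 67, 68, 82, 84, 94, 100, 107, 117.
n = 16.
P15: rank ⌈15/100·16⌉ = 3 → 32.
P85: rank ⌈85/100·16⌉ = 14 → 100.
Difference: 100 − 32 = 68.

68.00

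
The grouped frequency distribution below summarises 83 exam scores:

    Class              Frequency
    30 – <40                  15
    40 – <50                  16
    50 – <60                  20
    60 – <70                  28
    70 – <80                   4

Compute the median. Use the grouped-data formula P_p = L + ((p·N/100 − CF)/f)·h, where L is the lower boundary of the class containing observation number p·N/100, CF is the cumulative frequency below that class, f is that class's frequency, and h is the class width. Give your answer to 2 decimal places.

N = 83; target position k = 50/100 · 83 = 41.5.
Cumulative frequencies: 15, 31, 51, 79, 83.
Observation 41.5 falls in the class 50 – <60.
L = 50, CF = 31, f = 20, h = 10.
P50 = 50 + ((41.5 − 31)/20)·10 = 50 + 5.25 = 55.25.

55.25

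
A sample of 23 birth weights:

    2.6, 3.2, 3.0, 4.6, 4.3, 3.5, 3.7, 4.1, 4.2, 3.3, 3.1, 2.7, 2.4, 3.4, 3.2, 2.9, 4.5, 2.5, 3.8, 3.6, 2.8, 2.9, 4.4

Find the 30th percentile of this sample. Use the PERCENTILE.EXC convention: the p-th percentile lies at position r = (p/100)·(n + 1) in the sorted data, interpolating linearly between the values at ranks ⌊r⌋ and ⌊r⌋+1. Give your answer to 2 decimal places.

Sorted: 2.4, 2.5, 2.6, 2.7, 2.8, 2.9, 2.9, 3.0, 3.1, 3.2, 3.2, 3.3, 3.4, 3.5, 3.6, 3.7, 3.8, 4.1, 4.2, 4.3, 4.4, 4.5, 4.6.
n = 23.
r = (30/100)·(23 + 1) = 7.2.
Rank 7 is 2.9 and rank 8 is 3.0.
Interpolate: 2.9 + 0.2·(3.0 − 2.9) = 2.9 + 0.2·0.1 = 2.92.

2.92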